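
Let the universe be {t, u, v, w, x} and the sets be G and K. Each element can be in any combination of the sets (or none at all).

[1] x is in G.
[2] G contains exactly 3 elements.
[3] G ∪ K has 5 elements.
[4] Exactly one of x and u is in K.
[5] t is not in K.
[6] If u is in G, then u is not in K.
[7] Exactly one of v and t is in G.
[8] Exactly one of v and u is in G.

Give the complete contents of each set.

From (1): x ∈ G.
From (5): t ∉ K.
Suppose t ∉ G: no assignment then satisfies all the clues, so t ∈ G.

G = {t, u, x}; K = {v, w, x}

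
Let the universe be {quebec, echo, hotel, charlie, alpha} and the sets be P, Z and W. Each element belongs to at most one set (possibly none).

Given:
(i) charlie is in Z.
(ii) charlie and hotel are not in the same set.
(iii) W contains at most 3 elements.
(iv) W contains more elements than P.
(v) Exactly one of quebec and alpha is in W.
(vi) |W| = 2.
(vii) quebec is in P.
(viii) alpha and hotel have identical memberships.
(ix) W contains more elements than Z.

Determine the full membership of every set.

P = {quebec}; Z = {charlie}; W = {alpha, hotel}

From (i): charlie ∈ Z.
From (vii): quebec ∈ P.
(ii): hotel ∉ Z.
(v) (exactly one): alpha ∈ W.
(viii): hotel matches alpha: hotel ∉ P.
(viii): hotel matches alpha: hotel ∈ W.
(vi): W already has 2, so the rest are out.
Suppose echo ∈ P: no assignment then satisfies all the clues, so echo ∉ P.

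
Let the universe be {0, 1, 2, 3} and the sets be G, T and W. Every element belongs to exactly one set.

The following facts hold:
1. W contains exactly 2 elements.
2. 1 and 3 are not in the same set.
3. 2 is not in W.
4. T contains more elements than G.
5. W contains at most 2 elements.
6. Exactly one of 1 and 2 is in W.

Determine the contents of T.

T = {2, 3}

From (3): 2 ∉ W.
(6) (exactly one): 1 ∈ W.
(2): 3 ∉ W.
(1): only 2 candidates remain for W, so all are in.
Suppose 2 ∉ T: no assignment then satisfies all the clues, so 2 ∈ T.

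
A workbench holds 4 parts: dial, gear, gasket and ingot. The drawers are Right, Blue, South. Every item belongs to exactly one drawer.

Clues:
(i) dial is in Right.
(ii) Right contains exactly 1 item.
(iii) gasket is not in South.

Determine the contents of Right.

Right = {dial}

From (i): dial ∈ Right.
From (iii): gasket ∉ South.
(ii): Right already has 1, so the rest are out.
Only one drawer left: gasket ∈ Blue.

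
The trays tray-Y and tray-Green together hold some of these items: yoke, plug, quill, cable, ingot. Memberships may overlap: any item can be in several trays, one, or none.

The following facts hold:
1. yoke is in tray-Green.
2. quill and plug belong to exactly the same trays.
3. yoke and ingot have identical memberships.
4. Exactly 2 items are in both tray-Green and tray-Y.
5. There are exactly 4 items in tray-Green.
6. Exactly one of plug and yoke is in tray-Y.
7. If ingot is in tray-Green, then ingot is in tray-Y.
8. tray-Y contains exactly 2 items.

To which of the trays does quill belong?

quill: tray-Green

From (1): yoke ∈ tray-Green.
(3): ingot matches yoke: ingot ∈ tray-Green.
(7): ingot ∈ tray-Y.
(3): yoke matches ingot: yoke ∈ tray-Y.
(6) (exactly one): plug ∉ tray-Y.
(8): tray-Y already has 2, so the rest are out.
Suppose quill ∉ tray-Green: no assignment then satisfies all the clues, so quill ∈ tray-Green.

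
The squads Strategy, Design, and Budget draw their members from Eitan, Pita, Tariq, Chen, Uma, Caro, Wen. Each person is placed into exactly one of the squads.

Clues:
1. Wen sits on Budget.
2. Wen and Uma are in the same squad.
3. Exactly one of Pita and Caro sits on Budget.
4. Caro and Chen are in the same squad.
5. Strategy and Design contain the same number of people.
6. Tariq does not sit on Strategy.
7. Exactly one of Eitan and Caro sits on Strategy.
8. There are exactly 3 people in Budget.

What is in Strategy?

Strategy = {Caro, Chen}

From (1): Wen ∈ Budget.
From (6): Tariq ∉ Strategy.
(2): Uma matches Wen: Uma ∉ Strategy.
(2): Uma matches Wen: Uma ∉ Design.
(2): Uma matches Wen: Uma ∈ Budget.
Suppose Eitan ∈ Strategy: no assignment then satisfies all the clues, so Eitan ∉ Strategy.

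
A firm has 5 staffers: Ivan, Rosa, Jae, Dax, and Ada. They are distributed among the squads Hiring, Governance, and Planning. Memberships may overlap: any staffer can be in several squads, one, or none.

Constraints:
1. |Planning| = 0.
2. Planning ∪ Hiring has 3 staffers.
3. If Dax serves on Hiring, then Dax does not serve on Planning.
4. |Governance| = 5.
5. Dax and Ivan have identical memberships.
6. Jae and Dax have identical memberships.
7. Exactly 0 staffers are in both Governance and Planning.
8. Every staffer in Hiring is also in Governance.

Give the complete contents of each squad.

Hiring = {Dax, Ivan, Jae}; Governance = {Ada, Dax, Ivan, Jae, Rosa}; Planning = {}

(1): Planning already has 0, so the rest are out.
(4): only 5 candidates remain for Governance, so all are in.
Suppose Ivan ∉ Hiring: no assignment then satisfies all the clues, so Ivan ∈ Hiring.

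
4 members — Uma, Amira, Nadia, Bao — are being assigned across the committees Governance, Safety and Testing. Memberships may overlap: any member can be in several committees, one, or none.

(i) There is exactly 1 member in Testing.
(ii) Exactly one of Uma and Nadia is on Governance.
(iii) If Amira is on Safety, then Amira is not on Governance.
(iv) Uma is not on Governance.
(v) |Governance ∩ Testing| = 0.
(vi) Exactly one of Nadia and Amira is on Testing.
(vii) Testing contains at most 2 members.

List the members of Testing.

Testing = {Amira}

From (iv): Uma ∉ Governance.
(ii) (exactly one): Nadia ∈ Governance.
Suppose Uma ∈ Testing: no assignment then satisfies all the clues, so Uma ∉ Testing.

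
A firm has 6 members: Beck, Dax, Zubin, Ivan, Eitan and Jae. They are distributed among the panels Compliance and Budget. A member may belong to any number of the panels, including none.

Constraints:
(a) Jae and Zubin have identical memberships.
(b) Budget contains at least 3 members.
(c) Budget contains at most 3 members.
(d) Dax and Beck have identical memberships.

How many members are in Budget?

3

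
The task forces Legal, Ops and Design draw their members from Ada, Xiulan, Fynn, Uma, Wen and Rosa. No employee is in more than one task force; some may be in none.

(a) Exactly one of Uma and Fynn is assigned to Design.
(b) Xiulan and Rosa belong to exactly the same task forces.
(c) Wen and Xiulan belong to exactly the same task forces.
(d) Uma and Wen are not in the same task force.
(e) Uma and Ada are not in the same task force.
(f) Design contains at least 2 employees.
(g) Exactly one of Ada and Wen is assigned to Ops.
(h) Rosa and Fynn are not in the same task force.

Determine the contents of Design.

Design = {Ada, Fynn}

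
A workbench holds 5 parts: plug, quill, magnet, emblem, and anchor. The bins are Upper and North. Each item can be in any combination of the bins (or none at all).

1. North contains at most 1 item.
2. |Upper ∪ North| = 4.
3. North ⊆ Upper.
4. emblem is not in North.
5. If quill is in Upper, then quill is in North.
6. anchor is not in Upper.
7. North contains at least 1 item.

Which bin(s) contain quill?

quill: North, Upper

From (4): emblem ∉ North.
From (6): anchor ∉ Upper.
(3) contrapositive: anchor ∉ North.
Suppose quill ∉ Upper: no assignment then satisfies all the clues, so quill ∈ Upper.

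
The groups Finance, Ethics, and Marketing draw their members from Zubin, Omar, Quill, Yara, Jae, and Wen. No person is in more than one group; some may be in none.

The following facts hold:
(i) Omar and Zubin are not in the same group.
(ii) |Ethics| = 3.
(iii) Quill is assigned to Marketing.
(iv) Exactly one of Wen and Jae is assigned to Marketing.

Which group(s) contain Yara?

Yara: Ethics

From (iii): Quill ∈ Marketing.
Suppose Yara ∈ Finance: no assignment then satisfies all the clues, so Yara ∉ Finance.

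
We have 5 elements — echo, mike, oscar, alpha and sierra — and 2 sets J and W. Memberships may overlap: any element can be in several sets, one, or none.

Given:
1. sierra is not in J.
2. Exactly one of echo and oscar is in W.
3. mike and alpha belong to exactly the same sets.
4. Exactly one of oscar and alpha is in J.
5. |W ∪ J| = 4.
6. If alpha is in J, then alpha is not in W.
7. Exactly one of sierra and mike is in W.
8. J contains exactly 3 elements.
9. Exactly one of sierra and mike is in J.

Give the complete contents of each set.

J = {alpha, echo, mike}; W = {echo, sierra}

From (1): sierra ∉ J.
(9) (exactly one): mike ∈ J.
(3): alpha matches mike: alpha ∈ J.
(4) (exactly one): oscar ∉ J.
(6): alpha ∉ W.
(8): only 3 candidates remain for J, so all are in.
(3): mike matches alpha: mike ∉ W.
(7) (exactly one): sierra ∈ W.
Suppose echo ∉ W: no assignment then satisfies all the clues, so echo ∈ W.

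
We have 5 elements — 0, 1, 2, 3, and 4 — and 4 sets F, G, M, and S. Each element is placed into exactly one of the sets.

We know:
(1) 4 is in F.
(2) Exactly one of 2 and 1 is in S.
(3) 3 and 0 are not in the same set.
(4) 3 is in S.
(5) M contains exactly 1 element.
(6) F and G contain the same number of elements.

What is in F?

F = {4}

From (1): 4 ∈ F.
From (4): 3 ∈ S.
(3): 0 ∉ S.
Suppose 0 ∈ F: no assignment then satisfies all the clues, so 0 ∉ F.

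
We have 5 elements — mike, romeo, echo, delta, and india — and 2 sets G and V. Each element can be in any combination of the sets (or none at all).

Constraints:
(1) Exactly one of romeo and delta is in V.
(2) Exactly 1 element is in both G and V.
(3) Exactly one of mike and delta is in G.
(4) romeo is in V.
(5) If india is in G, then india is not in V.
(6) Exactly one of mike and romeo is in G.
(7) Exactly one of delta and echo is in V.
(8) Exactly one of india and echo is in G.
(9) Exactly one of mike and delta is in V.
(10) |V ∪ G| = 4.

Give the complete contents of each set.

G = {india, mike}; V = {echo, mike, romeo}

From (4): romeo ∈ V.
(1) (exactly one): delta ∉ V.
(7) (exactly one): echo ∈ V.
(9) (exactly one): mike ∈ V.
Suppose mike ∉ G: no assignment then satisfies all the clues, so mike ∈ G.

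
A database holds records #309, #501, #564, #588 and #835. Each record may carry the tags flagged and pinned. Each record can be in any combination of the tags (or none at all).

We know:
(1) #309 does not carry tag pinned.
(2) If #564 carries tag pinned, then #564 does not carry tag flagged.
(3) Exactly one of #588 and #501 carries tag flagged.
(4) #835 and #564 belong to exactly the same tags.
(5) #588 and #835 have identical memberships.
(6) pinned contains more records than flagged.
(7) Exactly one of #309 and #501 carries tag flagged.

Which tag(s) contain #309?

#309: none

From (1): #309 ∉ pinned.
Suppose #309 ∈ flagged: no assignment then satisfies all the clues, so #309 ∉ flagged.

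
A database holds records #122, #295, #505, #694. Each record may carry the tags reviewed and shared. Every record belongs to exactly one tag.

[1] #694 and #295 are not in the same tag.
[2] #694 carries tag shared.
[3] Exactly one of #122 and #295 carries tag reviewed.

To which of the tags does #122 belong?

From (2): #694 ∈ shared.
(1): #295 ∉ shared.
Only one tag left: #295 ∈ reviewed.
(3) (exactly one): #122 ∉ reviewed.
Only one tag left: #122 ∈ shared.

#122: shared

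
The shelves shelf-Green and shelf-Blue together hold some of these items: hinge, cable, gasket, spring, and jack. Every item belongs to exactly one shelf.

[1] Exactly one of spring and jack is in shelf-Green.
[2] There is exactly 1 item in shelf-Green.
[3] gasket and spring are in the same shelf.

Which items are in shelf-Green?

shelf-Green = {jack}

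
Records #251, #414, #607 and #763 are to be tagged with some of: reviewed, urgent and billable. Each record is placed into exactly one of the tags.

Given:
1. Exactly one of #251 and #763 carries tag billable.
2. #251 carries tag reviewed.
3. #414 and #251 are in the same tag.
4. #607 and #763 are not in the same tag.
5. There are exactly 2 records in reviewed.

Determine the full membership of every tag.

From (2): #251 ∈ reviewed.
(1) (exactly one): #763 ∈ billable.
(3): #414 matches #251: #414 ∈ reviewed.
(4): #607 ∉ billable.
(5): reviewed already has 2, so the rest are out.
Only one tag left: #607 ∈ urgent.

reviewed = {#251, #414}; urgent = {#607}; billable = {#763}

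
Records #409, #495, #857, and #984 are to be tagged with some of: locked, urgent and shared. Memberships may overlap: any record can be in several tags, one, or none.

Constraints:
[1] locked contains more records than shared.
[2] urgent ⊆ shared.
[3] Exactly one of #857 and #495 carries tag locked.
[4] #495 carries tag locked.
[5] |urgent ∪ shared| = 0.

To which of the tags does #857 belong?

#857: none

From (4): #495 ∈ locked.
(3) (exactly one): #857 ∉ locked.
Suppose #857 ∈ urgent: no assignment then satisfies all the clues, so #857 ∉ urgent.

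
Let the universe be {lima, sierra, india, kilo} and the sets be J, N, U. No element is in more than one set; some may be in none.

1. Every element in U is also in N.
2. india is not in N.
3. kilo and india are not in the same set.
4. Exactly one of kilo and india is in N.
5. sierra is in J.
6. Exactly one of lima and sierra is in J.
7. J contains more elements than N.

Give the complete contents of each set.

From (2): india ∉ N.
From (5): sierra ∈ J.
(1) contrapositive: india ∉ U.
(4) (exactly one): kilo ∈ N.
(6) (exactly one): lima ∉ J.
Suppose lima ∈ N: no assignment then satisfies all the clues, so lima ∉ N.

J = {india, sierra}; N = {kilo}; U = {}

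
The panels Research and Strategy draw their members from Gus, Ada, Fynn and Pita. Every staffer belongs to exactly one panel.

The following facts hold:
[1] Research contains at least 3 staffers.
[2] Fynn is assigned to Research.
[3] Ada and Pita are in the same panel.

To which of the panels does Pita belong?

Pita: Research

From (2): Fynn ∈ Research.
Suppose Pita ∉ Research: no assignment then satisfies all the clues, so Pita ∈ Research.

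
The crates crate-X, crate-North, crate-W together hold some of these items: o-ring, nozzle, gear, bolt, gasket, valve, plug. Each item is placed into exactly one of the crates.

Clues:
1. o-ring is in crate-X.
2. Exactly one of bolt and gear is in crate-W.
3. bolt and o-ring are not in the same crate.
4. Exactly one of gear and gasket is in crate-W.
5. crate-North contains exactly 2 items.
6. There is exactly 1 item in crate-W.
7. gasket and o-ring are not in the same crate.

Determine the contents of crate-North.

From (1): o-ring ∈ crate-X.
(3): bolt ∉ crate-X.
(7): gasket ∉ crate-X.
Suppose nozzle ∈ crate-North: no assignment then satisfies all the clues, so nozzle ∉ crate-North.

crate-North = {bolt, gasket}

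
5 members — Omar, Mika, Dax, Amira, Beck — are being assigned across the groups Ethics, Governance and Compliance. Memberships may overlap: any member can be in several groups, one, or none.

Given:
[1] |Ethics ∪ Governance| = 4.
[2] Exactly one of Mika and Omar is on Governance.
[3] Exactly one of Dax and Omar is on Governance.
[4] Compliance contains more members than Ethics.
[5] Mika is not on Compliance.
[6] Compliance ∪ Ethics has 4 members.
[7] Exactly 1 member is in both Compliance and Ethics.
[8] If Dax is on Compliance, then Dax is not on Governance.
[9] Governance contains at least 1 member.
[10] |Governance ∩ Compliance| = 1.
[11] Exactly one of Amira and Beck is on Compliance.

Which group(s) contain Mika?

From (5): Mika ∉ Compliance.
Suppose Mika ∉ Ethics: no assignment then satisfies all the clues, so Mika ∈ Ethics.

Mika: Ethics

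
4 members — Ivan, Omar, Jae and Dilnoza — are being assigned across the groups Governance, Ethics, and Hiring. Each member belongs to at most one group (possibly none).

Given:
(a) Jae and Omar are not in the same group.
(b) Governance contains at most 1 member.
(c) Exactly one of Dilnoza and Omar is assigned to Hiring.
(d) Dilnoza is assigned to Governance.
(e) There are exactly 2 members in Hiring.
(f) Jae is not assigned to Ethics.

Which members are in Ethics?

From (d): Dilnoza ∈ Governance.
From (f): Jae ∉ Ethics.
(b): Governance already has 1, so the rest are out.
(c) (exactly one): Omar ∈ Hiring.
(a): Jae ∉ Hiring.
(e): only 2 candidates remain for Hiring, so all are in.

Ethics = {}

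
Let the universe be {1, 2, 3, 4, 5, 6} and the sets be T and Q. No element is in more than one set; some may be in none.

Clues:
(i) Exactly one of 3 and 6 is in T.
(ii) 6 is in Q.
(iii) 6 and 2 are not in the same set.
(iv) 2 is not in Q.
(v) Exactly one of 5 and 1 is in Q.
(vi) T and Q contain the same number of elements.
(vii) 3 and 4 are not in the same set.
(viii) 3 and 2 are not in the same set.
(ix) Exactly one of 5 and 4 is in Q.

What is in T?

T = {1, 3}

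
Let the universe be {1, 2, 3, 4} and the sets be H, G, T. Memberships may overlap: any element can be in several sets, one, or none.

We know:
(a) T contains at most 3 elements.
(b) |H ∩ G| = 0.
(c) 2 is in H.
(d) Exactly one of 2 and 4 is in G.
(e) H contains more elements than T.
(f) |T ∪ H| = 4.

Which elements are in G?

G = {4}

From (c): 2 ∈ H.
Suppose 1 ∈ G: no assignment then satisfies all the clues, so 1 ∉ G.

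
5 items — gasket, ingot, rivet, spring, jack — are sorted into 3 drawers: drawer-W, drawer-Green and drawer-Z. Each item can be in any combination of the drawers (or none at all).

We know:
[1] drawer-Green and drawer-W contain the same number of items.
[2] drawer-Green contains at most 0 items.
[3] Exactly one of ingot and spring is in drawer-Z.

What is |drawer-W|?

0

(2): drawer-Green already has 0, so the rest are out.
Suppose gasket ∈ drawer-W: no assignment then satisfies all the clues, so gasket ∉ drawer-W.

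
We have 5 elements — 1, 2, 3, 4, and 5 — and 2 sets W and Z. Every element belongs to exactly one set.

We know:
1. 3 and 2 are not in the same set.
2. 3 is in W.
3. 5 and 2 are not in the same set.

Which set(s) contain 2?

2: Z

From (2): 3 ∈ W.
(1): 2 ∉ W.
Only one set left: 2 ∈ Z.
(3): 5 ∉ Z.
Only one set left: 5 ∈ W.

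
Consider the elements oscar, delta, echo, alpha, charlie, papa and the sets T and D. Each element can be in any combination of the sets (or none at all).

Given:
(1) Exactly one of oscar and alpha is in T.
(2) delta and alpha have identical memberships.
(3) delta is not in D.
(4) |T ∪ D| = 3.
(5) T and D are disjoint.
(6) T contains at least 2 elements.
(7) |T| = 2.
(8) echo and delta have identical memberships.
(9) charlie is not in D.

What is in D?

D = {papa}

From (3): delta ∉ D.
From (9): charlie ∉ D.
(2): alpha matches delta: alpha ∉ D.
(8): echo matches delta: echo ∉ D.
Suppose oscar ∈ D: no assignment then satisfies all the clues, so oscar ∉ D.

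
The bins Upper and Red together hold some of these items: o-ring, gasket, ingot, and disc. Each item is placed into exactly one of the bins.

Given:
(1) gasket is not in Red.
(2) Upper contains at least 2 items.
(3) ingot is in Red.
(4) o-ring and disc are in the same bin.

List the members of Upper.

Upper = {disc, gasket, o-ring}

From (1): gasket ∉ Red.
From (3): ingot ∈ Red.
Only one bin left: gasket ∈ Upper.
Suppose o-ring ∉ Upper: no assignment then satisfies all the clues, so o-ring ∈ Upper.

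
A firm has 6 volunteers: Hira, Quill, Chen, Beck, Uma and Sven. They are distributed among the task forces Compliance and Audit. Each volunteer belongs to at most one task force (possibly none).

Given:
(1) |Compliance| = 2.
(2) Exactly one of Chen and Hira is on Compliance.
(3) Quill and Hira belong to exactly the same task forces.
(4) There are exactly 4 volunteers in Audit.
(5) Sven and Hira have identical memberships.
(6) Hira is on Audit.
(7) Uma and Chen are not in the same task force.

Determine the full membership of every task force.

Compliance = {Beck, Chen}; Audit = {Hira, Quill, Sven, Uma}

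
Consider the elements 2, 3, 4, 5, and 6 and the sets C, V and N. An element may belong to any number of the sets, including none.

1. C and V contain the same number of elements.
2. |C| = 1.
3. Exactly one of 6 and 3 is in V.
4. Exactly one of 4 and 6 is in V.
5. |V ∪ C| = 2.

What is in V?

V = {6}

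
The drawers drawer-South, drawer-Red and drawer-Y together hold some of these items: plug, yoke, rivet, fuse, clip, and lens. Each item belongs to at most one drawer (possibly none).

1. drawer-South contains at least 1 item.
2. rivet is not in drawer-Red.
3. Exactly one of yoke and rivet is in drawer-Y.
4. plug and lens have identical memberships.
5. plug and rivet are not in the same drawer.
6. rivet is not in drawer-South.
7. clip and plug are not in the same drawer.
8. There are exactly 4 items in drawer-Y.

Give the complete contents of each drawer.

drawer-South = {clip}; drawer-Red = {}; drawer-Y = {fuse, lens, plug, yoke}

From (2): rivet ∉ drawer-Red.
From (6): rivet ∉ drawer-South.
Suppose plug ∈ drawer-South: no assignment then satisfies all the clues, so plug ∉ drawer-South.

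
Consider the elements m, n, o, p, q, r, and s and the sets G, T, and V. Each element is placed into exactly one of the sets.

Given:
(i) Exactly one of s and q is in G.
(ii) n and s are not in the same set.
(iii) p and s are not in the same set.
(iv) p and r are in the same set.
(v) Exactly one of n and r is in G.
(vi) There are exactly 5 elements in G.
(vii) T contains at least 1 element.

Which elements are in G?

G = {m, o, p, q, r}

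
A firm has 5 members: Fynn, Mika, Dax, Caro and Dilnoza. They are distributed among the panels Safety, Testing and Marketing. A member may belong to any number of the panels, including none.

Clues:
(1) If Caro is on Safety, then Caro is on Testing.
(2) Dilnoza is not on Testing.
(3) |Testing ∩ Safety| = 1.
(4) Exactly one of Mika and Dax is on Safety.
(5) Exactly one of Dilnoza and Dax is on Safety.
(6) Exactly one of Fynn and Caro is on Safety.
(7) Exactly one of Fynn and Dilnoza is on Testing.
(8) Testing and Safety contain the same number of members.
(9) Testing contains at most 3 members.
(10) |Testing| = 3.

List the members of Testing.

Testing = {Caro, Dax, Fynn}

From (2): Dilnoza ∉ Testing.
(7) (exactly one): Fynn ∈ Testing.
Suppose Mika ∈ Testing: no assignment then satisfies all the clues, so Mika ∉ Testing.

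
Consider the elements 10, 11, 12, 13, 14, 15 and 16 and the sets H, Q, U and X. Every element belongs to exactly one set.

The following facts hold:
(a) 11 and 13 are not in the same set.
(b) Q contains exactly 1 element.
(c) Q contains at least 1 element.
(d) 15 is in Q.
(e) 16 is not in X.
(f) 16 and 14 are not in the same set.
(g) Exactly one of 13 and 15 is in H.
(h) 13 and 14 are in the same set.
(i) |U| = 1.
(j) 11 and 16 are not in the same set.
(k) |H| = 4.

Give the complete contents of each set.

From (d): 15 ∈ Q.
From (e): 16 ∉ X.
(b): Q already has 1, so the rest are out.
(g) (exactly one): 13 ∈ H.
(h): 14 matches 13: 14 ∈ H.
(a): 11 ∉ H.
(f): 16 ∉ H.
(k): only 4 candidates remain for H, so all are in.
Only one set left: 16 ∈ U.
(i): U already has 1, so the rest are out.
Only one set left: 11 ∈ X.

H = {10, 12, 13, 14}; Q = {15}; U = {16}; X = {11}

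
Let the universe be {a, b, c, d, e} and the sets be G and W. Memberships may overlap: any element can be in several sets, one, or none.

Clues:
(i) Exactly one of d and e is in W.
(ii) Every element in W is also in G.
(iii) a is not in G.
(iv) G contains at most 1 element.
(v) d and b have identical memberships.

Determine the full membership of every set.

G = {e}; W = {e}

From (iii): a ∉ G.
(ii) contrapositive: a ∉ W.
Suppose b ∈ G: no assignment then satisfies all the clues, so b ∉ G.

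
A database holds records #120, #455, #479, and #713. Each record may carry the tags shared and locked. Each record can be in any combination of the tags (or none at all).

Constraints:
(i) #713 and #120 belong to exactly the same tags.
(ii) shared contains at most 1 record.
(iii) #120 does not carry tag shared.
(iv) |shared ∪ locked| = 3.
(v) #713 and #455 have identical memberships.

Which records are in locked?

locked = {#120, #455, #713}

From (iii): #120 ∉ shared.
(i): #713 matches #120: #713 ∉ shared.
(v): #455 matches #713: #455 ∉ shared.
Suppose #120 ∉ locked: no assignment then satisfies all the clues, so #120 ∈ locked.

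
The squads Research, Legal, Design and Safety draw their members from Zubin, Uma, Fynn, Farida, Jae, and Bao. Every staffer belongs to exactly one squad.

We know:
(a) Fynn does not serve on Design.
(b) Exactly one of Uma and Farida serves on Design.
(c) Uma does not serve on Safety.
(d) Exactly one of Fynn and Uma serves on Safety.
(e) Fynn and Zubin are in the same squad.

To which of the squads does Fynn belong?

Fynn: Safety

From (a): Fynn ∉ Design.
From (c): Uma ∉ Safety.
(d) (exactly one): Fynn ∈ Safety.
(e): Zubin matches Fynn: Zubin ∉ Research.
(e): Zubin matches Fynn: Zubin ∉ Legal.
(e): Zubin matches Fynn: Zubin ∉ Design.
(e): Zubin matches Fynn: Zubin ∈ Safety.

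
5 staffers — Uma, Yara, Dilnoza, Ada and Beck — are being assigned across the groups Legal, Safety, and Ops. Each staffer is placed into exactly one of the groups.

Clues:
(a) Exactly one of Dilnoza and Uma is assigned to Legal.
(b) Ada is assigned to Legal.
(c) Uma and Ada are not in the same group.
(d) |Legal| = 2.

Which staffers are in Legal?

From (b): Ada ∈ Legal.
(c): Uma ∉ Legal.
(a) (exactly one): Dilnoza ∈ Legal.
(d): Legal already has 2, so the rest are out.

Legal = {Ada, Dilnoza}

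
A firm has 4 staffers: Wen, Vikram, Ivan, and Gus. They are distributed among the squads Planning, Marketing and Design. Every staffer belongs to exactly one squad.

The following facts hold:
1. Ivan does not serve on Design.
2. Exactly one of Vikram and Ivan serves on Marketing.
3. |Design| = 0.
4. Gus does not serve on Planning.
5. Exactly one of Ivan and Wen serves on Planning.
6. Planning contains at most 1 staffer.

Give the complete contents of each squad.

Planning = {Ivan}; Marketing = {Gus, Vikram, Wen}; Design = {}

From (1): Ivan ∉ Design.
From (4): Gus ∉ Planning.
(3): Design already has 0, so the rest are out.
Only one squad left: Gus ∈ Marketing.
Suppose Wen ∈ Planning: no assignment then satisfies all the clues, so Wen ∉ Planning.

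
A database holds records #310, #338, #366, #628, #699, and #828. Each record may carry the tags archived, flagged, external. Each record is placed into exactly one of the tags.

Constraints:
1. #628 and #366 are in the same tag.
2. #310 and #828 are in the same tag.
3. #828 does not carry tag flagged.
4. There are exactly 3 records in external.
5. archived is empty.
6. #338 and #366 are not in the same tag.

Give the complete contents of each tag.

archived = {}; flagged = {#366, #628, #699}; external = {#310, #338, #828}

From (3): #828 ∉ flagged.
(2): #310 matches #828: #310 ∉ flagged.
(5): archived already has 0, so the rest are out.
Only one tag left: #310 ∈ external.
Only one tag left: #828 ∈ external.
Suppose #338 ∈ flagged: no assignment then satisfies all the clues, so #338 ∉ flagged.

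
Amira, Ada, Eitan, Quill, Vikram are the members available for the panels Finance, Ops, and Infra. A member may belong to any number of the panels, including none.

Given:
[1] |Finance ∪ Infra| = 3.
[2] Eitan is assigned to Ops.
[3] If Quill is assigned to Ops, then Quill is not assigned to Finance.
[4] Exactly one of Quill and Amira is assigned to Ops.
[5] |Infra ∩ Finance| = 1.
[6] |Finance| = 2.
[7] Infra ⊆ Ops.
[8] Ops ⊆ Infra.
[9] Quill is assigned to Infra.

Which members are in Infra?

Infra = {Eitan, Quill}

From (2): Eitan ∈ Ops.
From (9): Quill ∈ Infra.
(7) with Quill ∈ Infra: Quill ∈ Ops.
(8) with Eitan ∈ Ops: Eitan ∈ Infra.
(3): Quill ∉ Finance.
(4) (exactly one): Amira ∉ Ops.
(7) contrapositive: Amira ∉ Infra.
Suppose Ada ∈ Infra: no assignment then satisfies all the clues, so Ada ∉ Infra.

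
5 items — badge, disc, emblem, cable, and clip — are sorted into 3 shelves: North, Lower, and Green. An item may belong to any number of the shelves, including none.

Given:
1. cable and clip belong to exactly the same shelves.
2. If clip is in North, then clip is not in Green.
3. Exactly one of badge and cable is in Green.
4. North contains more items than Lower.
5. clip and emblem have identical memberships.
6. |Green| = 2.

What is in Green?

Green = {badge, disc}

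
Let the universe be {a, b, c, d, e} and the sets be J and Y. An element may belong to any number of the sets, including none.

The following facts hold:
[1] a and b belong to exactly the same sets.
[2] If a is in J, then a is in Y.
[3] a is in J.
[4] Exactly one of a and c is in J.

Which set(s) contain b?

b: J, Y

From (3): a ∈ J.
(1): b matches a: b ∈ J.
(2): a ∈ Y.
(4) (exactly one): c ∉ J.
(1): b matches a: b ∈ Y.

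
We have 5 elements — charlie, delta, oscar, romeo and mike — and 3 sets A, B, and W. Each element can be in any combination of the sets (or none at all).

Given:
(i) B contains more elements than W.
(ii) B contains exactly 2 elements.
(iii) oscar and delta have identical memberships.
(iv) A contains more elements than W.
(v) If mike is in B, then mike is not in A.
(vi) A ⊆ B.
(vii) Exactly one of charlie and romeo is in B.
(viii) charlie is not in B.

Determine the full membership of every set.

A = {romeo}; B = {mike, romeo}; W = {}

From (viii): charlie ∉ B.
(vi) contrapositive: charlie ∉ A.
(vii) (exactly one): romeo ∈ B.
Suppose charlie ∈ W: no assignment then satisfies all the clues, so charlie ∉ W.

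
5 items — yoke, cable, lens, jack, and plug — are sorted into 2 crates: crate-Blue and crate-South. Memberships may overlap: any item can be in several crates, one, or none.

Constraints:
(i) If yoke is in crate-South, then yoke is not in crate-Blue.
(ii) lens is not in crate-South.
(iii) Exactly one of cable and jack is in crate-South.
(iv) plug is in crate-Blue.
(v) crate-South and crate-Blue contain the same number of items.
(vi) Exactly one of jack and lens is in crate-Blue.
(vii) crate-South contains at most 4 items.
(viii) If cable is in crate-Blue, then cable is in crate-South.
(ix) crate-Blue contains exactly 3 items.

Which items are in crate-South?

From (ii): lens ∉ crate-South.
From (iv): plug ∈ crate-Blue.
Suppose yoke ∉ crate-South: no assignment then satisfies all the clues, so yoke ∈ crate-South.

crate-South = {cable, plug, yoke}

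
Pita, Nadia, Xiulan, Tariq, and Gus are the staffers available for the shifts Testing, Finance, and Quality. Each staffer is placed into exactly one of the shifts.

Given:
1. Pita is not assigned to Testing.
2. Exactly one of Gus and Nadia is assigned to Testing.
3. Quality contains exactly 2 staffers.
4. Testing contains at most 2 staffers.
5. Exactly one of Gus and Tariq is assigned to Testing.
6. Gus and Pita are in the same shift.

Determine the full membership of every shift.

Testing = {Nadia, Tariq}; Finance = {Xiulan}; Quality = {Gus, Pita}

From (1): Pita ∉ Testing.
(6): Gus matches Pita: Gus ∉ Testing.
(2) (exactly one): Nadia ∈ Testing.
(5) (exactly one): Tariq ∈ Testing.
(4): Testing already has 2, so the rest are out.
Suppose Pita ∈ Finance: no assignment then satisfies all the clues, so Pita ∉ Finance.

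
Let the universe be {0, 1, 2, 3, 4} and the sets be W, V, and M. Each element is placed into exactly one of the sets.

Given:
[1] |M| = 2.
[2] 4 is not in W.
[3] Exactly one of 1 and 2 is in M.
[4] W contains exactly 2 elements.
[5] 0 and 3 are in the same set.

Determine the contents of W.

W = {0, 3}

From (2): 4 ∉ W.
Suppose 0 ∉ W: no assignment then satisfies all the clues, so 0 ∈ W.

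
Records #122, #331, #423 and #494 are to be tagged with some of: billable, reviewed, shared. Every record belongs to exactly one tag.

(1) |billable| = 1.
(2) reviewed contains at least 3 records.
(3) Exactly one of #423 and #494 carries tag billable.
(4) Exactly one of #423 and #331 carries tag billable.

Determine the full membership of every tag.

billable = {#423}; reviewed = {#122, #331, #494}; shared = {}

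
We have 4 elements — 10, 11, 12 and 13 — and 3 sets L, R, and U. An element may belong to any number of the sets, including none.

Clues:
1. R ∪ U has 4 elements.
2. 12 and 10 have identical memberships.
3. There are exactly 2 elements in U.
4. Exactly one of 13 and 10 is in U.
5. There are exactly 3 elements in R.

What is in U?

U = {11, 13}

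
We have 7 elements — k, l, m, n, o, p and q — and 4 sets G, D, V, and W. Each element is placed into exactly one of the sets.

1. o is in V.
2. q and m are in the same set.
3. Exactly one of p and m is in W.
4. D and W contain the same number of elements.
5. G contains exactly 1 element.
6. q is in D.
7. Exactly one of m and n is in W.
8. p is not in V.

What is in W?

W = {n, p}

From (1): o ∈ V.
From (6): q ∈ D.
From (8): p ∉ V.
(2): m matches q: m ∉ G.
(2): m matches q: m ∈ D.
(3) (exactly one): p ∈ W.
(7) (exactly one): n ∈ W.
Suppose k ∈ W: no assignment then satisfies all the clues, so k ∉ W.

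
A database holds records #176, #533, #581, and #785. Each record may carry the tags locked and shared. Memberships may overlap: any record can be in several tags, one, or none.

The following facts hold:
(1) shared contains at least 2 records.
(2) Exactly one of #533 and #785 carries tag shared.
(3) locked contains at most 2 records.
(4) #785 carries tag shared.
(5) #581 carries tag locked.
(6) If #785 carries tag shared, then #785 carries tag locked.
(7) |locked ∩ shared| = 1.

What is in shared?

shared = {#176, #785}

From (4): #785 ∈ shared.
From (5): #581 ∈ locked.
(2) (exactly one): #533 ∉ shared.
(6): #785 ∈ locked.
(3): locked already has 2, so the rest are out.
Suppose #176 ∉ shared: no assignment then satisfies all the clues, so #176 ∈ shared.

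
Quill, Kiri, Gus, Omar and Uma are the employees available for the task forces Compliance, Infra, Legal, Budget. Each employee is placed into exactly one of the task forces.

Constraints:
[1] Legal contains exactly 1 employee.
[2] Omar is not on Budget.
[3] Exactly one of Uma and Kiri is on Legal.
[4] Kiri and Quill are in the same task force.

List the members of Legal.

Legal = {Uma}

From (2): Omar ∉ Budget.
Suppose Quill ∈ Legal: no assignment then satisfies all the clues, so Quill ∉ Legal.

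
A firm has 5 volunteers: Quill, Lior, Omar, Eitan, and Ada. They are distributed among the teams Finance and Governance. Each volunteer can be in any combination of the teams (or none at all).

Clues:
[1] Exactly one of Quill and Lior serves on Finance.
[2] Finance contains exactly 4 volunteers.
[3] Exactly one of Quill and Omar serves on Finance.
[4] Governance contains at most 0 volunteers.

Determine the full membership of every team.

Finance = {Ada, Eitan, Lior, Omar}; Governance = {}

(4): Governance already has 0, so the rest are out.
Suppose Quill ∈ Finance: no assignment then satisfies all the clues, so Quill ∉ Finance.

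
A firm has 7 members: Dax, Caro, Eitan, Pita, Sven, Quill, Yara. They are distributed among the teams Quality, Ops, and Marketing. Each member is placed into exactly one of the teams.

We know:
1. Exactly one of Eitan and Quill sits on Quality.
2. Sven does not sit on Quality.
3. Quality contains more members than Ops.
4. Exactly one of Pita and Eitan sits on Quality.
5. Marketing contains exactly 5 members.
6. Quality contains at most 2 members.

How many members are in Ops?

0

From (2): Sven ∉ Quality.
Suppose Dax ∈ Ops: no assignment then satisfies all the clues, so Dax ∉ Ops.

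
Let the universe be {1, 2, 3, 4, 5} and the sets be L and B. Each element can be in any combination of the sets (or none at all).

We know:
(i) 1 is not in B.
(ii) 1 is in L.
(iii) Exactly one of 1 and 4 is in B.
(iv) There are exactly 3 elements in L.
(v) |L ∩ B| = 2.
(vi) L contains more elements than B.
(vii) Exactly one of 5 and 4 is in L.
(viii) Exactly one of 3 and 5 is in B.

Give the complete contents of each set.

L = {1, 3, 4}; B = {3, 4}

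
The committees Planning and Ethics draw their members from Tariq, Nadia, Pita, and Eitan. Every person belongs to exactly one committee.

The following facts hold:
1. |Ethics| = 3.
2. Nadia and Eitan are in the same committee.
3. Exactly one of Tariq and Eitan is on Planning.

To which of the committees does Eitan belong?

Eitan: Ethics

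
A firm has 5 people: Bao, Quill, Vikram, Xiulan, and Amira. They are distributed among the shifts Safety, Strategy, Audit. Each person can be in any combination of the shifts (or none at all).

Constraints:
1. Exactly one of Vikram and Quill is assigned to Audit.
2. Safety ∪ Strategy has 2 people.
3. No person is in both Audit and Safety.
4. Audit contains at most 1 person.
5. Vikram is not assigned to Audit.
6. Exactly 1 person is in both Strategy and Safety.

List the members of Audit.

From (5): Vikram ∉ Audit.
(1) (exactly one): Quill ∈ Audit.
(3) (disjoint): Quill ∉ Safety.
(4): Audit already has 1, so the rest are out.

Audit = {Quill}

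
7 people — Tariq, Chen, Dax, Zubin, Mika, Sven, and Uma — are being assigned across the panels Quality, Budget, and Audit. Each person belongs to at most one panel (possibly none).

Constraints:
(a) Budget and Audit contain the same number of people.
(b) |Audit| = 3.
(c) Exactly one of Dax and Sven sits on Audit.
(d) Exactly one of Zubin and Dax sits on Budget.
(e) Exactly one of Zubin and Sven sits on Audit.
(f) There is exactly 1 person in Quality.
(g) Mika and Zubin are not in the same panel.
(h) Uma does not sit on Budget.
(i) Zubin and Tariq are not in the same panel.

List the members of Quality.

Quality = {Zubin}

From (h): Uma ∉ Budget.
Suppose Tariq ∈ Quality: no assignment then satisfies all the clues, so Tariq ∉ Quality.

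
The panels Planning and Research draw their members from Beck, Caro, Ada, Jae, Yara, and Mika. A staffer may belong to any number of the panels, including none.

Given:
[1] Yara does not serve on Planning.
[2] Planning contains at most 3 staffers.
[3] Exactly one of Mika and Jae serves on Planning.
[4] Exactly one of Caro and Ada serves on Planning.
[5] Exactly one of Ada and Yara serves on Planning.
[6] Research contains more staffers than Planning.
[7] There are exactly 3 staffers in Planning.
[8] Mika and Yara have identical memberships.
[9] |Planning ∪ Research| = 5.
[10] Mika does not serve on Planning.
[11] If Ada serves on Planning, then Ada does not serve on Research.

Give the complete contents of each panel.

Planning = {Ada, Beck, Jae}; Research = {Beck, Jae, Mika, Yara}

From (1): Yara ∉ Planning.
From (10): Mika ∉ Planning.
(3) (exactly one): Jae ∈ Planning.
(5) (exactly one): Ada ∈ Planning.
(11): Ada ∉ Research.
(4) (exactly one): Caro ∉ Planning.
(7): only 3 candidates remain for Planning, so all are in.
Suppose Beck ∉ Research: no assignment then satisfies all the clues, so Beck ∈ Research.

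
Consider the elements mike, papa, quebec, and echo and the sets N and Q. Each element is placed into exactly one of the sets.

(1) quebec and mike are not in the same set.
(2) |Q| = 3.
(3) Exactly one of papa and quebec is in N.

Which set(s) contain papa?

papa: Q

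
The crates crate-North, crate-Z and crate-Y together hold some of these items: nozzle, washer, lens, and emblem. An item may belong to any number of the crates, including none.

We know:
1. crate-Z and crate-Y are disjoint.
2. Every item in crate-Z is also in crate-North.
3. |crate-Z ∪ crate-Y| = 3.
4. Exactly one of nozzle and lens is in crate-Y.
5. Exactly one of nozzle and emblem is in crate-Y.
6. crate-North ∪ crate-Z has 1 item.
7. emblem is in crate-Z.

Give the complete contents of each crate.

crate-North = {emblem}; crate-Z = {emblem}; crate-Y = {nozzle, washer}

From (7): emblem ∈ crate-Z.
(1) (disjoint): emblem ∉ crate-Y.
(2) with emblem ∈ crate-Z: emblem ∈ crate-North.
(5) (exactly one): nozzle ∈ crate-Y.
(1) (disjoint): nozzle ∉ crate-Z.
(4) (exactly one): lens ∉ crate-Y.
Suppose nozzle ∈ crate-North: no assignment then satisfies all the clues, so nozzle ∉ crate-North.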